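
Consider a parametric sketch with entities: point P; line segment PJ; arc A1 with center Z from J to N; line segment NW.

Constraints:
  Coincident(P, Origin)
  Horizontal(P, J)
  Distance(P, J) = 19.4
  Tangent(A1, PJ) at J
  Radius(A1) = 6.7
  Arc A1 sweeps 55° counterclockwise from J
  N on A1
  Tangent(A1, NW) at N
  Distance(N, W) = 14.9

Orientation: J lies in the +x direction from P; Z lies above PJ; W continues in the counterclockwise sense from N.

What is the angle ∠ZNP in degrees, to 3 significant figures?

41.5°

P is at the origin; P and J share the same y with |PJ| = 19.4 and J on the +x side, so J = (19.4, 0.00). A1 meets PJ tangentially, so ZJ is at right angles to PJ, so Z = J + (0, 6.7) = (19.4, 6.70). On A1, J sits at bearing -90° from Z; a 55° counterclockwise sweep puts N at bearing -35°, so N = Z + 6.7·(cos -35°, sin -35°) = (24.9, 2.86). Then cos ∠ZNP = NZ·NP / (|NZ||NP|), giving 41.5°.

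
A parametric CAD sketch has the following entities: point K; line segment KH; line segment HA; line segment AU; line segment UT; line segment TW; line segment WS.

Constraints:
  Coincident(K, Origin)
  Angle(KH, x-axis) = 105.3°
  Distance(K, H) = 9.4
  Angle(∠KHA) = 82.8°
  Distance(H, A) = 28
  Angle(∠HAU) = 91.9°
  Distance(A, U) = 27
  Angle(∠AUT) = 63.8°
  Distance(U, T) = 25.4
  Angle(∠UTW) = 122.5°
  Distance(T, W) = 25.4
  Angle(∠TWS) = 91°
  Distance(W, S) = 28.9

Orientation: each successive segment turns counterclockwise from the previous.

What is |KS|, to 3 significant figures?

37.1

K is at the origin; KH runs at 105.3° with length 9.4, so H = (-2.48, 9.07). ∠KHA = 82.8° gives HA at -158° from the x-axis; with |HA| = 28.0, A = (-28.3, -1.65). ∠HAU = 91.9° gives AU at -69.4° from the x-axis; with |AU| = 27.0, U = (-18.8, -26.9). ∠AUT = 63.8° gives UT at 46.8° from the x-axis; with |UT| = 25.4, T = (-1.46, -8.41). ∠UTW = 122.5° gives TW at 104° from the x-axis; with |TW| = 25.4, W = (-7.74, 16.2). ∠TWS = 91.0° gives WS at -167° from the x-axis; with |WS| = 28.9, S = (-35.9, 9.56). Then |KS| = |S − K| = 37.1.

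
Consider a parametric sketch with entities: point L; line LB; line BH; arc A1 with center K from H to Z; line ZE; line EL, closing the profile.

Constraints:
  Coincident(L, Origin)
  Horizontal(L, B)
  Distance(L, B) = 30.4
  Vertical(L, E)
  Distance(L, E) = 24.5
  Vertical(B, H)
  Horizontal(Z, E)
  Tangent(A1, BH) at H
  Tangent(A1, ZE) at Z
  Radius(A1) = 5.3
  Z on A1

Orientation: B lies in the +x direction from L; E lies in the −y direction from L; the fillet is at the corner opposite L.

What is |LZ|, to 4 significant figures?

35.08

The virtual corner opposite L is at (30.40, -24.50). A1 meets BH tangentially, so KH is at right angles to BH and the tangent condition forces KZ to be normal to ZE, with radius 5.3, so the center K sits 5.3 in from both sides at K = (25.10, -19.20). That places the tangent points at H = (30.40, -19.20) on BH and Z = (25.10, -24.50) on ZE. Then |LZ| = |Z − L| = 35.08.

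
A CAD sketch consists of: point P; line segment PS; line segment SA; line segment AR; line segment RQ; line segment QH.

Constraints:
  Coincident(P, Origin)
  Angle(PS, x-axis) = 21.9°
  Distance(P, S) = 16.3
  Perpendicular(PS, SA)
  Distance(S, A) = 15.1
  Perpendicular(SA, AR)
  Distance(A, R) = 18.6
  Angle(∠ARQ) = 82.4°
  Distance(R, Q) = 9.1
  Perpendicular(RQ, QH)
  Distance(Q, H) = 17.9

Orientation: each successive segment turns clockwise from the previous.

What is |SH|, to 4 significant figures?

8.454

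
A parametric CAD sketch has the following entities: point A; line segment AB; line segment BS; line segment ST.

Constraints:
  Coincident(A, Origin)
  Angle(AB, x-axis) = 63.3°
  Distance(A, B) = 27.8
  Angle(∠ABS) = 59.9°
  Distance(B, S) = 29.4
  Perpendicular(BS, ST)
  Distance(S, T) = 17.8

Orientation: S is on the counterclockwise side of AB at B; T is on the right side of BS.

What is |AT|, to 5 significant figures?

44.615

A is at the origin; AB runs at 63.3° with length 27.8, so B = 27.8·(cos 63.3°, sin 63.3°) = (12.491, 24.836). ∠ABS = 59.9°, so BS runs at 63.3° + (180° − 59.9°) = 183.40° from the x-axis; with |BS| = 29.4, S = B + 29.4·(cos 183.40°, sin 183.40°) = (-16.857, 23.092). The perpendicularity gives ST at right angles to BS; with |ST| = 17.8 on the right of BS, T = S + 17.8·(-0.059306, 0.99824) = (-17.913, 40.861). Then |AT| = |T − A| = 44.615.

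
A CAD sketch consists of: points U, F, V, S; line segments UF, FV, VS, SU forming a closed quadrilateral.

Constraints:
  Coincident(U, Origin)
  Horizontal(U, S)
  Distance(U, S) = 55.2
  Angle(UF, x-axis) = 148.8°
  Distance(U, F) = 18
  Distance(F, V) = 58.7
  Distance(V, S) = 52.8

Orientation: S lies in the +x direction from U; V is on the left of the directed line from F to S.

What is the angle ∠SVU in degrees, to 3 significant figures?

61.3°

U is at the origin; U and S share the same y with |US| = 55.2 and S in +x, so S = (55.2, 0). UF runs at 148.8° with |UF| = 18.0, so F = (-15.4, 9.32). V is determined by |FV| = 58.7 and |VS| = 52.8 together: it lies at the intersection of circle(F, 58.7) and circle(S, 52.8). With |FS| = 71.2, the foot of the radical line on FS is 40.2 from F and the perpendicular offset is √(58.7² − 40.2²) = 42.8. Taking the left-of-FS solution: V = (30.1, 46.4).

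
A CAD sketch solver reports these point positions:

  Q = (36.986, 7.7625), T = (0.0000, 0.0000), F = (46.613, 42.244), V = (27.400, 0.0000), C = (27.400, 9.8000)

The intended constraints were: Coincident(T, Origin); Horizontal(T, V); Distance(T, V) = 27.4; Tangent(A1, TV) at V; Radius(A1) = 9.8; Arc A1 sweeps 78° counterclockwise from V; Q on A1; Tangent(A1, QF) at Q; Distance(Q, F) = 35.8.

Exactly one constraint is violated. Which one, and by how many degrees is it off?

Tangent(A1, QF) at Q — off by 3.60°.

T = (0.00, 0.00) ✓; T.y = 0.00, V.y = 0.00 ✓; |TV| = 27.40 ✓; ∠(CV, VT) = 90.00° ✓; |CV| = 9.800 ✓; bearing(C→Q) − bearing(C→V) = 78.00° ✓; |CQ| = 9.800 ✓; ∠(CQ, QF) = 93.60° ✗; |QF| = 35.80 ✓.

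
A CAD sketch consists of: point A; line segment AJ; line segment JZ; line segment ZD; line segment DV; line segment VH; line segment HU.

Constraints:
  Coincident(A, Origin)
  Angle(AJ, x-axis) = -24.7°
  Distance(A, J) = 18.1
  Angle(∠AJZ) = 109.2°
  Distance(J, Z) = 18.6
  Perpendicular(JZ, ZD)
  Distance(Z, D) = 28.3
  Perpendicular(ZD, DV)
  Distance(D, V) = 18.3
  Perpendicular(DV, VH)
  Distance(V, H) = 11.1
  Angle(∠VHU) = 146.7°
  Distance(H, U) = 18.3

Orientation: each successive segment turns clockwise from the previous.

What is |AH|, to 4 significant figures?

6.253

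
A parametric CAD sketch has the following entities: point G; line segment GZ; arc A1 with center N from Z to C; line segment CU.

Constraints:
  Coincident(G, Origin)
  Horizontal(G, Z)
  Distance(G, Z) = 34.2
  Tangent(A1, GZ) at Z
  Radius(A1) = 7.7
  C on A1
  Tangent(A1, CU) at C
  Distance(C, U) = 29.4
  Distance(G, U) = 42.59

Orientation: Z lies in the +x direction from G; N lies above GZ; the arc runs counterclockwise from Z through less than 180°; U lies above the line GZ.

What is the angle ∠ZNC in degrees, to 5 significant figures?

126.51°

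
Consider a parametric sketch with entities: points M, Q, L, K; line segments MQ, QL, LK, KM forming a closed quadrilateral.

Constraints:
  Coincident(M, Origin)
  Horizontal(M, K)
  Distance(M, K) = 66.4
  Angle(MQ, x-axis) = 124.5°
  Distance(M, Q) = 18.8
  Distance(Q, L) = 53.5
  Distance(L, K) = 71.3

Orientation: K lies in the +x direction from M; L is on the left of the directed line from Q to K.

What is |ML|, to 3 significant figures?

61.4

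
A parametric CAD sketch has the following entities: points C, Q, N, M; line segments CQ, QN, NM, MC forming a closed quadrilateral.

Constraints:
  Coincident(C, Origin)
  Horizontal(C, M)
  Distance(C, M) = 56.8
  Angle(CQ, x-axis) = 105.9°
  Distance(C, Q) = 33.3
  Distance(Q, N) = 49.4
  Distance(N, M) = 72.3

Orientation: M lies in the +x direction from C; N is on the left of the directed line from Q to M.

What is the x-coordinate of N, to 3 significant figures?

26.9

C is at the origin; C and M share the same y with |CM| = 56.8 and M in +x, so M = (56.8, 0). CQ runs at 105.9° with |CQ| = 33.3, so Q = (-9.12, 32.0). N is determined by |QN| = 49.4 and |NM| = 72.3 together: it lies at the intersection of circle(Q, 49.4) and circle(M, 72.3). With |QM| = 73.3, the foot of the radical line on QM is 17.6 from Q and the perpendicular offset is √(49.4² − 17.6²) = 46.1. Taking the left-of-QM solution: N = (26.9, 65.8).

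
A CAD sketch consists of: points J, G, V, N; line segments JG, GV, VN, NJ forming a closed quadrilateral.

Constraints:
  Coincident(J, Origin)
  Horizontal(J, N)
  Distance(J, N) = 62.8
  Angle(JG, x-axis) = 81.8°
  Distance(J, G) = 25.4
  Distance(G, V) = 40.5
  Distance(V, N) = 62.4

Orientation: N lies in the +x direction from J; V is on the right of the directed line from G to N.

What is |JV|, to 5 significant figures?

15.512

J is at the origin; J and N share the same y with |JN| = 62.8 and N in +x, so N = (62.8, 0). JG runs at 81.8° with |JG| = 25.4, so G = (3.6228, 25.140). V is determined by |GV| = 40.5 and |VN| = 62.4 together: it lies at the intersection of circle(G, 40.5) and circle(N, 62.4). With |GN| = 64.296, the foot of the radical line on GN is 14.624 from G and the perpendicular offset is √(40.5² − 14.624²) = 37.768. Taking the right-of-GN solution: V = (2.3146, -15.339).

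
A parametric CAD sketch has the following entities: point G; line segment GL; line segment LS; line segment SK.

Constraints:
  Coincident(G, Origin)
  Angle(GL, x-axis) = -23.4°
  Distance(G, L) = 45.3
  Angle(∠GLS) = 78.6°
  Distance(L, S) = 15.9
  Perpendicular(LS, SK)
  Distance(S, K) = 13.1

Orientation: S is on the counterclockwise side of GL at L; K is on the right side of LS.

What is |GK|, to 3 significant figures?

57.9

G is at the origin; GL runs at -23.4° with length 45.3, so L = 45.3·(cos -23.4°, sin -23.4°) = (41.6, -18.0). ∠GLS = 78.6°, so LS runs at -23.4° + (180° − 78.6°) = 78.0° from the x-axis; with |LS| = 15.9, S = L + 15.9·(cos 78.0°, sin 78.0°) = (44.9, -2.44). LS is perpendicular to SK; with |SK| = 13.1 on the right of LS, K = S + 13.1·(0.978, -0.208) = (57.7, -5.16). Then |GK| = |K − G| = 57.9.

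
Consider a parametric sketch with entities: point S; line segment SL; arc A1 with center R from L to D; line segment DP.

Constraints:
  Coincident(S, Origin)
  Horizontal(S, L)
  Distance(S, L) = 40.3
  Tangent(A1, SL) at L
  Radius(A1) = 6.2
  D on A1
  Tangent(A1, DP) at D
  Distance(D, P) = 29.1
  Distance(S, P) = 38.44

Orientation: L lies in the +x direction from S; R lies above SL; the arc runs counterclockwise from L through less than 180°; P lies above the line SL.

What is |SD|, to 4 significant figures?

45.81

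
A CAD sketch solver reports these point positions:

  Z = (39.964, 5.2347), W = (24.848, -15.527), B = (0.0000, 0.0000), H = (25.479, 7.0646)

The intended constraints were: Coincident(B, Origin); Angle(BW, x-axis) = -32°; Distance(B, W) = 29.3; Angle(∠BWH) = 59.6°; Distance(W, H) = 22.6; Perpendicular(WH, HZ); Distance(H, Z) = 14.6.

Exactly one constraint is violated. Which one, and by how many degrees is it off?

Perpendicular(WH, HZ) — off by 5.60°.

B = (0.00, 0.00) ✓; BW at -32.00° ✓; |BW| = 29.30 ✓; ∠BWH = 59.60° ✓; |WH| = 22.60 ✓; ∠(WH, HZ) = 95.60° ✗; |HZ| = 14.60 ✓.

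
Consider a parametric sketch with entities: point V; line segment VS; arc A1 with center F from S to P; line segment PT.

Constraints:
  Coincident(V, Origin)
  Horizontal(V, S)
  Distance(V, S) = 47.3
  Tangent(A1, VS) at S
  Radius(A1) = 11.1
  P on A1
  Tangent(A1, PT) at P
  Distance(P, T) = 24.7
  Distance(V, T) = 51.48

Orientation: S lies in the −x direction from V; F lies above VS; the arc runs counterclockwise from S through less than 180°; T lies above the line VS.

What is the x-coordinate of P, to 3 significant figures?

-36.2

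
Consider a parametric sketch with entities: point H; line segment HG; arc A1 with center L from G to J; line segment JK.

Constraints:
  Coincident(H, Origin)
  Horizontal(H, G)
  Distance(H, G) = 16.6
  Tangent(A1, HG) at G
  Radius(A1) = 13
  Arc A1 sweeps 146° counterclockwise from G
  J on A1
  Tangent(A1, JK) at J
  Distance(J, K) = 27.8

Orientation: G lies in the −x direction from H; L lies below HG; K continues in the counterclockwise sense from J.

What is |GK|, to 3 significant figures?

42.4

On A1, G sits at bearing 90° from L; a 146° counterclockwise sweep puts J at bearing 236°, so J = L + 13.0·(cos 236°, sin 236°) = (-23.9, -23.8). The tangent condition forces LJ to be normal to JK, so JK runs along (−sin 236°, cos 236°); with |JK| = 27.8, K = (-0.822, -39.3). Then |GK| = |K − G| = 42.4.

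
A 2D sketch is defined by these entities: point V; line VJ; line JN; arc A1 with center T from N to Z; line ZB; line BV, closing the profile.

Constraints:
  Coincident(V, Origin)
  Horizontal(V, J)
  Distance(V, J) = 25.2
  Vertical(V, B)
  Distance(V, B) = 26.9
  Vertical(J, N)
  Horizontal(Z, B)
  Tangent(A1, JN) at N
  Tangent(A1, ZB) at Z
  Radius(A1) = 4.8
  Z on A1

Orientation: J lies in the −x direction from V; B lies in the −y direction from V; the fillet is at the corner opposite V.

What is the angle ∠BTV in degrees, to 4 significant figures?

60.53°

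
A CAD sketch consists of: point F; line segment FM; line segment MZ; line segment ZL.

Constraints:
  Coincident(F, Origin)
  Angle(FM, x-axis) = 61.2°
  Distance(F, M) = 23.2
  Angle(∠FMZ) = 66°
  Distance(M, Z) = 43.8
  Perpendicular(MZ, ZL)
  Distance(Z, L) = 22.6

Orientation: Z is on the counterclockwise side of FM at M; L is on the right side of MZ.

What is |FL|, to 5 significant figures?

55.667

F is at the origin; FM runs at 61.2° with length 23.2, so M = 23.2·(cos 61.2°, sin 61.2°) = (11.177, 20.330). ∠FMZ = 66.0°, so MZ runs at 61.2° + (180° − 66.0°) = 175.20° from the x-axis; with |MZ| = 43.8, Z = M + 43.8·(cos 175.20°, sin 175.20°) = (-32.470, 23.995). The perpendicularity gives ZL at right angles to MZ; with |ZL| = 22.6 on the right of MZ, L = Z + 22.6·(0.083678, 0.99649) = (-30.579, 46.516). Then |FL| = |L − F| = 55.667.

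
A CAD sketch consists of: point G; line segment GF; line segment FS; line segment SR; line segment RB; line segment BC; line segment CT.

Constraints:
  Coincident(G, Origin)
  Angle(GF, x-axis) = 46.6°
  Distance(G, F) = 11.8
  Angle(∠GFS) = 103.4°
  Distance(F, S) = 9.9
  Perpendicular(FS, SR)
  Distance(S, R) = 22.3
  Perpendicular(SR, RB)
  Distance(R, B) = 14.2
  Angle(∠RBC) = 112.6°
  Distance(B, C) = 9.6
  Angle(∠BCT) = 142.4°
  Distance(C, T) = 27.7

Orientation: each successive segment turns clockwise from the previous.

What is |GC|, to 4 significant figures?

5.608

G is at the origin; GF runs at 46.6° with length 11.8, so F = (8.108, 8.574). ∠GFS = 103.4° gives FS at -30.00° from the x-axis; with |FS| = 9.9, S = (16.68, 3.624). The perpendicularity gives SR at right angles to FS, so SR runs at -120.0°; with |SR| = 22.3, R = (5.531, -15.69). The perpendicularity gives RB at right angles to SR, so RB runs at 150.0°; with |RB| = 14.2, B = (-6.766, -8.589). ∠RBC = 112.6° gives BC at 82.60° from the x-axis; with |BC| = 9.6, C = (-5.530, 0.9313). Then |GC| = |C − G| = 5.608.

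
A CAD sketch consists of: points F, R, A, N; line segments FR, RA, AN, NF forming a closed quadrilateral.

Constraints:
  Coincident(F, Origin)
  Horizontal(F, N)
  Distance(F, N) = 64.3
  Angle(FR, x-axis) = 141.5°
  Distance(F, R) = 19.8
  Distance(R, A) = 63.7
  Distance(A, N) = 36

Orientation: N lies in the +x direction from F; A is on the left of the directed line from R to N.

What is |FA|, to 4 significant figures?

54.89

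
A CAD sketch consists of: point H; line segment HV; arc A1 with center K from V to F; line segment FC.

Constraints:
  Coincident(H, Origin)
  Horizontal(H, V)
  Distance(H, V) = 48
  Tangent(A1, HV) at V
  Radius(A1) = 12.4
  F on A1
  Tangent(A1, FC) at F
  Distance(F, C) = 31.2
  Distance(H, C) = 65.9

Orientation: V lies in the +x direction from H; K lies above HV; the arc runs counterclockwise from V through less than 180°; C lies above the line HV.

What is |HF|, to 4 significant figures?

61.87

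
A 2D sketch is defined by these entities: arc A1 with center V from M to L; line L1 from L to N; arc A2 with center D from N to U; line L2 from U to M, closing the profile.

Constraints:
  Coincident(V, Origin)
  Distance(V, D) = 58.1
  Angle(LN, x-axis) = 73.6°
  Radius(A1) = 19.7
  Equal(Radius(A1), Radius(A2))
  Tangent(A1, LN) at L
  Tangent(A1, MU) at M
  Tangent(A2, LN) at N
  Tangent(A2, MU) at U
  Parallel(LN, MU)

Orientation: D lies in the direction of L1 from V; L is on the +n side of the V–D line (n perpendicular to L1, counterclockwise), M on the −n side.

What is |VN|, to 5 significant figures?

61.349

Tangency of A1 to both parallel lines with radius 19.7 puts L and M at V ± 19.7·n: L = (-18.898, 5.5621), M = (18.898, -5.5621). Equal radii place N and U the same way about D: N = D + 19.7·n = (-2.4944, 61.298), U = D − 19.7·n = (35.303, 50.174). Then |VN| = |N − V| = 61.349.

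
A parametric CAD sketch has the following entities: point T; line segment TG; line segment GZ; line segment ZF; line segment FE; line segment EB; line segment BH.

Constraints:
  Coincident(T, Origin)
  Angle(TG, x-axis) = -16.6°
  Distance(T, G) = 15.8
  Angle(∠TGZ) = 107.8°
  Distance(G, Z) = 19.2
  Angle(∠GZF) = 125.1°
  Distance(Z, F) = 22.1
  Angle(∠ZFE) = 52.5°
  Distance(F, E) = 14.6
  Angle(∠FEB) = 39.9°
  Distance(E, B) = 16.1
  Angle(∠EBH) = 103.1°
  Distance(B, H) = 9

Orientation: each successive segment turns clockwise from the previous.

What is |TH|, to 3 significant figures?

41.9

T is at the origin; TG runs at -16.6° with length 15.8, so G = (15.1, -4.51). ∠TGZ = 107.8° gives GZ at -88.8° from the x-axis; with |GZ| = 19.2, Z = (15.5, -23.7). ∠GZF = 125.1° gives ZF at -144° from the x-axis; with |ZF| = 22.1, F = (-2.27, -36.8). ∠ZFE = 52.5° gives FE at 88.8° from the x-axis; with |FE| = 14.6, E = (-1.96, -22.2). ∠FEB = 39.9° gives EB at -51.3° from the x-axis; with |EB| = 16.1, B = (8.10, -34.8). ∠EBH = 103.1° gives BH at -128° from the x-axis; with |BH| = 9.0, H = (2.54, -41.8). Then |TH| = |H − T| = 41.9.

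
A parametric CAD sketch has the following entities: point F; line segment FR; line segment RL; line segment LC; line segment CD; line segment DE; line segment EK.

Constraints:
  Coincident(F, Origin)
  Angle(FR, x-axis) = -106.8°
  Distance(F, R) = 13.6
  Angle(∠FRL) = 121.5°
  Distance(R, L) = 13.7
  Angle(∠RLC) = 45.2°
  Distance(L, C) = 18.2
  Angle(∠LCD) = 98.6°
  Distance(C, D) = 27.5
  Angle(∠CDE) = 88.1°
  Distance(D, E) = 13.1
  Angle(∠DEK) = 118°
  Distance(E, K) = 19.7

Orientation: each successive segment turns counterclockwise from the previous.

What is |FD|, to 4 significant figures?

20.61

F is at the origin; FR runs at -106.8° with length 13.6, so R = (-3.931, -13.02). ∠FRL = 121.5° gives RL at -48.30° from the x-axis; with |RL| = 13.7, L = (5.183, -23.25). ∠RLC = 45.2° gives LC at 86.50° from the x-axis; with |LC| = 18.2, C = (6.294, -5.082). ∠LCD = 98.6° gives CD at 167.9° from the x-axis; with |CD| = 27.5, D = (-20.60, 0.6821). Then |FD| = |D − F| = 20.61.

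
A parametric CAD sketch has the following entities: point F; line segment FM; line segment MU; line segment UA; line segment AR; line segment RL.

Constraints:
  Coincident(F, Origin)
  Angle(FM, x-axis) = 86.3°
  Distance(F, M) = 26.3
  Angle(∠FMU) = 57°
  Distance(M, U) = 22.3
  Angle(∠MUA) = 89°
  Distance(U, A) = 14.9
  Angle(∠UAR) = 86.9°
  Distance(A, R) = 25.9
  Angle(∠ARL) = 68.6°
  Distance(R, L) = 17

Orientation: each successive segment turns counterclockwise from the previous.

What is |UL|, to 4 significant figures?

18.92

∠UAR = 86.9° gives AR at 33.40° from the x-axis; with |AR| = 25.9, R = (11.39, 16.72). ∠ARL = 68.6° gives RL at 144.8° from the x-axis; with |RL| = 17.0, L = (-2.501, 26.52). Then |UL| = |L − U| = 18.92.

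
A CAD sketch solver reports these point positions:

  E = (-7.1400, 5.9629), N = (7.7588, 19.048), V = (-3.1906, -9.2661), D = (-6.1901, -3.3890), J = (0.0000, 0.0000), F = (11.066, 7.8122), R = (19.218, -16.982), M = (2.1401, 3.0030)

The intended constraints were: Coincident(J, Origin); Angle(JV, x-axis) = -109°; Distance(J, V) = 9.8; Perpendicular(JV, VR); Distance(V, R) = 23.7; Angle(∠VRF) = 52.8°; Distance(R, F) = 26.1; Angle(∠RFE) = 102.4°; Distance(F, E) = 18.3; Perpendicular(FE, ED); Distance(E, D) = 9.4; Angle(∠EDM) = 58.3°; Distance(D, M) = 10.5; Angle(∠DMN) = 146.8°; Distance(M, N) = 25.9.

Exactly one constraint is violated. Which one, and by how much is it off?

Distance(M, N) = 25.9 — off by 8.90.

J = (0.00, 0.00) ✓; JV at -109.0° ✓; |JV| = 9.800 ✓; ∠(JV, VR) = 90.00° ✓; |VR| = 23.70 ✓; ∠VRF = 52.80° ✓; |RF| = 26.10 ✓; ∠RFE = 102.4° ✓; |FE| = 18.30 ✓; ∠(FE, ED) = 90.00° ✓; |ED| = 9.400 ✓; ∠EDM = 58.30° ✓; |DM| = 10.50 ✓; ∠DMN = 146.8° ✓; |MN| = 17.00 ✗.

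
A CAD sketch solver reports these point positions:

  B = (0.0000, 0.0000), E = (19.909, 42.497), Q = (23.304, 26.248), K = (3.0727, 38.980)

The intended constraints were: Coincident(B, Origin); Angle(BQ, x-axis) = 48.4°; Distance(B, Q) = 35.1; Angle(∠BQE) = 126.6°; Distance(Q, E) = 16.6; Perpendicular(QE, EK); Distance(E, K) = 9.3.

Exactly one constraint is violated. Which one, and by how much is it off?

Distance(E, K) = 9.3 — off by 7.90.

B = (0.00, 0.00) ✓; BQ at 48.40° ✓; |BQ| = 35.10 ✓; ∠BQE = 126.6° ✓; |QE| = 16.60 ✓; ∠(QE, EK) = 90.00° ✓; |EK| = 17.20 ✗.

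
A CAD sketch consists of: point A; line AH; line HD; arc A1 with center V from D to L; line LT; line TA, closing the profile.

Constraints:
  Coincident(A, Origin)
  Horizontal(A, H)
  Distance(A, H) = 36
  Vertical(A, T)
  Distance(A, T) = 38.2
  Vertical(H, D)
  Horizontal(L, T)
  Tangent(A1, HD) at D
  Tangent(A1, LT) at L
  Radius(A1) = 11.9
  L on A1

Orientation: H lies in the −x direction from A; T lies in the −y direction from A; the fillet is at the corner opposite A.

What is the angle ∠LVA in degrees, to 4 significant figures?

137.5°

A is at the origin; A and H share the same y with |AH| = 36.0 and H on the −x side, so H = (-36.00, 0.000). AT is vertical with |AT| = 38.2 and T on the −y side, so T = (0.000, -38.20). The virtual corner opposite A is at (-36.00, -38.20). Since A1 is tangent to HD there, VD ⟂ HD and tangency of A1 to LT means the radius VL is perpendicular to LT, with radius 11.9, so the center V sits 11.9 in from both sides at V = (-24.10, -26.30). That places the tangent points at D = (-36.00, -26.30) on HD and L = (-24.10, -38.20) on LT. Then cos ∠LVA = VL·VA / (|VL||VA|), giving 137.5°.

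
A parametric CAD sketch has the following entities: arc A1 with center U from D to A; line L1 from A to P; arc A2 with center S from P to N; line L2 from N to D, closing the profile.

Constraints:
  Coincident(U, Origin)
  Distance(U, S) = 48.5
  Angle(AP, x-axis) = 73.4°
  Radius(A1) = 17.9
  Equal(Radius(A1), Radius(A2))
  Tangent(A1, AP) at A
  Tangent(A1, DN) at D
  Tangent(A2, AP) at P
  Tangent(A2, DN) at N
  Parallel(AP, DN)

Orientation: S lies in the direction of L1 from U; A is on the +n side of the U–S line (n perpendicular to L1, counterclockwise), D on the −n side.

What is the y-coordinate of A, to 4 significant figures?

5.114

The slot axis is L1's direction at 73.4°, so u = (cos 73.4°, sin 73.4°) = (0.2857, 0.9583) and n = (−sin 73.4°, cos 73.4°) = (-0.9583, 0.2857). U is at the origin and S lies 48.5 along u from U, so S = 48.5·u = (13.86, 46.48). Tangency of A1 to both parallel lines with radius 17.9 puts A and D at U ± 17.9·n: A = (-17.15, 5.114), D = (17.15, -5.114). So A.y = 5.114.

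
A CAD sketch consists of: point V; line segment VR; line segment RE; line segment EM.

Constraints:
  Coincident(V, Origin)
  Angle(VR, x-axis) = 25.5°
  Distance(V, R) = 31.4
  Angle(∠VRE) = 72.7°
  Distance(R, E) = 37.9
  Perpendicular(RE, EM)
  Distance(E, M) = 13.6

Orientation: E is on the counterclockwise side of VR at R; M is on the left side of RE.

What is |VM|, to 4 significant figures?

32.93

V is at the origin; VR runs at 25.5° with length 31.4, so R = 31.4·(cos 25.5°, sin 25.5°) = (28.34, 13.52). ∠VRE = 72.7°, so RE runs at 25.5° + (180° − 72.7°) = 132.8° from the x-axis; with |RE| = 37.9, E = R + 37.9·(cos 132.8°, sin 132.8°) = (2.590, 41.33). RE is perpendicular to EM; with |EM| = 13.6 on the left of RE, M = E + 13.6·(-0.7337, -0.6794) = (-7.388, 32.09). Then |VM| = |M − V| = 32.93.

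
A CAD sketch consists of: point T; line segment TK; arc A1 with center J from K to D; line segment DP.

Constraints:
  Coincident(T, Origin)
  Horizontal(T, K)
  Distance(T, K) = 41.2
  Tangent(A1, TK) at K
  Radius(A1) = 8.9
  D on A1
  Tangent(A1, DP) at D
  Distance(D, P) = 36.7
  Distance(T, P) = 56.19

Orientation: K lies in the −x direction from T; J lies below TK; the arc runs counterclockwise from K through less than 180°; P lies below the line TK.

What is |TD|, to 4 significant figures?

50.82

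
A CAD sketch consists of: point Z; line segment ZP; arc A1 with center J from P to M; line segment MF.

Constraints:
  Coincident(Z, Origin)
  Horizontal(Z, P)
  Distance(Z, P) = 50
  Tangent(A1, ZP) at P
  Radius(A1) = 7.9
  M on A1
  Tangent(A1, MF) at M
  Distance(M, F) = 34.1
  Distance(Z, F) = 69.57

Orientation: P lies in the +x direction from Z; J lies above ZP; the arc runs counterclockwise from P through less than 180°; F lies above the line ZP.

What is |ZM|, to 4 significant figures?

58.50

Checks: |JM| = 7.900 ✓; ∠(JM, MF) = 90.00° ✓; |MF| = 34.10 ✓; |ZF| = 69.57 ✓.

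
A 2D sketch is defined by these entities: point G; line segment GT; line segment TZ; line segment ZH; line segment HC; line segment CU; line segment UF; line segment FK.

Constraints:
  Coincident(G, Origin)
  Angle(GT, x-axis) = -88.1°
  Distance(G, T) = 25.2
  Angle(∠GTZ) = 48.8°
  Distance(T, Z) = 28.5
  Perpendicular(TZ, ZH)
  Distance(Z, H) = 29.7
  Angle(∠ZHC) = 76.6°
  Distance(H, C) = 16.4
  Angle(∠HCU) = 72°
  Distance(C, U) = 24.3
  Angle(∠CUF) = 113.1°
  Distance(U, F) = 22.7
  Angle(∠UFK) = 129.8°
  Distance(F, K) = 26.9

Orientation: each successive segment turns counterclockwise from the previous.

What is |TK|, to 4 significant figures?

69.24

G is at the origin; GT runs at -88.1° with length 25.2, so T = (0.8355, -25.19). ∠GTZ = 48.8° gives TZ at 43.10° from the x-axis; with |TZ| = 28.5, Z = (21.65, -5.713). TZ is perpendicular to ZH, so ZH runs at 133.1°; with |ZH| = 29.7, H = (1.352, 15.97). ∠ZHC = 76.6° gives HC at -123.5° from the x-axis; with |HC| = 16.4, C = (-7.700, 2.297). ∠HCU = 72.0° gives CU at -15.50° from the x-axis; with |CU| = 24.3, U = (15.72, -4.197). ∠CUF = 113.1° gives UF at 51.40° from the x-axis; with |UF| = 22.7, F = (29.88, 13.54). ∠UFK = 129.8° gives FK at 101.6° from the x-axis; with |FK| = 26.9, K = (24.47, 39.89). Then |TK| = |K − T| = 69.24.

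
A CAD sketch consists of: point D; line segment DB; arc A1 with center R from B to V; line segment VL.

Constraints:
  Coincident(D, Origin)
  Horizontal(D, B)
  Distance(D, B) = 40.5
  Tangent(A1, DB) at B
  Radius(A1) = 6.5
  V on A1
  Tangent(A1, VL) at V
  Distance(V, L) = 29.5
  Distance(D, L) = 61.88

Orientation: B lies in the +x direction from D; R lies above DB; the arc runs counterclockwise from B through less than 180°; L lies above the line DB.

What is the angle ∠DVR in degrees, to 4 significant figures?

15.08°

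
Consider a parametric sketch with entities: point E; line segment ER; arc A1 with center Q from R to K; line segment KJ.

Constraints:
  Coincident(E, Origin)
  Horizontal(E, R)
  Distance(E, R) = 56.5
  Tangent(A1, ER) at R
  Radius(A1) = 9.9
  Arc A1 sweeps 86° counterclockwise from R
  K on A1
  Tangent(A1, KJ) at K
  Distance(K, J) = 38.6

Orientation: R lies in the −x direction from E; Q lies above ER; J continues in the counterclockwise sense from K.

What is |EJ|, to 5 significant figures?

64.859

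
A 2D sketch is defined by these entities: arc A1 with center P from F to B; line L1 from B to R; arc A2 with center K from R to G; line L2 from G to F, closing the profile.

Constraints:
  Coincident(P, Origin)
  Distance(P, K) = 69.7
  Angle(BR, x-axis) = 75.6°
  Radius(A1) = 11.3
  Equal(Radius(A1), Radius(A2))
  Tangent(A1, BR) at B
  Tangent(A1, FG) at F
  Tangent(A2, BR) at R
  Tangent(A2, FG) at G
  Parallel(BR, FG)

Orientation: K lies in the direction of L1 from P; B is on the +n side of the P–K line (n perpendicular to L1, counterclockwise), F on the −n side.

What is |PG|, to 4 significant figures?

70.61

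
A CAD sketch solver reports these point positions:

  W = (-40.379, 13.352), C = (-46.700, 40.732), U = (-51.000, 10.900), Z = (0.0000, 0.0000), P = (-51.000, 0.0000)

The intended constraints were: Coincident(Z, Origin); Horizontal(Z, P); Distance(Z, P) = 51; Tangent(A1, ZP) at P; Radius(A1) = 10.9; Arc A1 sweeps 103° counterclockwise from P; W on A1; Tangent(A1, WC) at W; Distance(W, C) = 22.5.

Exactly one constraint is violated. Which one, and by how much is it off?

Distance(W, C) = 22.5 — off by 5.60.

Z = (0.00, 0.00) ✓; Z.y = 0.00, P.y = 0.00 ✓; |ZP| = 51.00 ✓; ∠(UP, PZ) = 90.00° ✓; |UP| = 10.90 ✓; bearing(U→W) − bearing(U→P) = 103.0° ✓; |UW| = 10.90 ✓; ∠(UW, WC) = 90.00° ✓; |WC| = 28.10 ✗.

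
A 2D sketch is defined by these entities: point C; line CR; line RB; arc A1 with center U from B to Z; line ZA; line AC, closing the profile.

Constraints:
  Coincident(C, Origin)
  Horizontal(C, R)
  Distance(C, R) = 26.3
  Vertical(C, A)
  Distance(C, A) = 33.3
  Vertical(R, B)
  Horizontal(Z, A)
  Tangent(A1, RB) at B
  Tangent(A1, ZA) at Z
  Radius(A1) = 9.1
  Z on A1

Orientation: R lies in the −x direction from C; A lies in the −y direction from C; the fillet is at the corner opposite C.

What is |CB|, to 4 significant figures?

35.74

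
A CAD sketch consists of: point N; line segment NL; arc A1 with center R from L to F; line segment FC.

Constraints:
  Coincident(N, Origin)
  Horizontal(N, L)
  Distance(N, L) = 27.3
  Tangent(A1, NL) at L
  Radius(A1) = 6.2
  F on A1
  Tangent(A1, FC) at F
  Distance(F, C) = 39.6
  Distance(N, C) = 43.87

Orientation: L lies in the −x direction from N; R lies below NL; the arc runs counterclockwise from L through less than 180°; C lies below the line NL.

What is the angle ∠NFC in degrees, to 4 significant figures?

72.87°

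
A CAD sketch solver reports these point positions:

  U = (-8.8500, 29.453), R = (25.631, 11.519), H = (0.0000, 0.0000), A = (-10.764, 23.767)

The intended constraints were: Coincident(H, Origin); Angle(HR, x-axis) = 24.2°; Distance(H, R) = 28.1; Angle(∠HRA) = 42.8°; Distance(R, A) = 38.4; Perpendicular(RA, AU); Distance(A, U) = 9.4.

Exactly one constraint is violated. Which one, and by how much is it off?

Distance(A, U) = 9.4 — off by 3.40.

H = (0.00, 0.00) ✓; HR at 24.20° ✓; |HR| = 28.10 ✓; ∠HRA = 42.80° ✓; |RA| = 38.40 ✓; ∠(RA, AU) = 90.00° ✓; |AU| = 5.999 ✗.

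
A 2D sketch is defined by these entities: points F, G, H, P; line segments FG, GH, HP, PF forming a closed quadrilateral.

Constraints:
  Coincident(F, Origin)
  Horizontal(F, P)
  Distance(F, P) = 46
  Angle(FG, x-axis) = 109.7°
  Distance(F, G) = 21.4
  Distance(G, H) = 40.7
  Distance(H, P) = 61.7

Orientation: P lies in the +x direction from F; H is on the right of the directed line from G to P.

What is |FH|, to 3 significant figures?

23.7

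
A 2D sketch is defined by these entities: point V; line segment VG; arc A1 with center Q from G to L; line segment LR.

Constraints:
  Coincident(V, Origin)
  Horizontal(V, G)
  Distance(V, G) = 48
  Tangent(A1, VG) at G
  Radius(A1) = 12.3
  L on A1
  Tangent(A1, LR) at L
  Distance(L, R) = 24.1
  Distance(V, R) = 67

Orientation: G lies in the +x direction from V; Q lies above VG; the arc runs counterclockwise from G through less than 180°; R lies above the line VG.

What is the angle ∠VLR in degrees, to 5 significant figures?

91.603°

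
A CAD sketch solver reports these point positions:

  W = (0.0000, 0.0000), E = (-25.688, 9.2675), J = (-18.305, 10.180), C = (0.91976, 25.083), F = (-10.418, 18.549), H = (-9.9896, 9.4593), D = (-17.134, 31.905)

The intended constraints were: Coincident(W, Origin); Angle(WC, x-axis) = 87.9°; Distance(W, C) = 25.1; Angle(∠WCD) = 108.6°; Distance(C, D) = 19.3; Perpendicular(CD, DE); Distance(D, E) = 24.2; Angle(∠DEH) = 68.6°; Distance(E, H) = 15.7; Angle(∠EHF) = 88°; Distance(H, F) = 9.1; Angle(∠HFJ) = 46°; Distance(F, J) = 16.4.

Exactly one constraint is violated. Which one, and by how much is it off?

Distance(F, J) = 16.4 — off by 4.90.

W = (0.00, 0.00) ✓; WC at 87.90° ✓; |WC| = 25.10 ✓; ∠WCD = 108.6° ✓; |CD| = 19.30 ✓; ∠(CD, DE) = 90.00° ✓; |DE| = 24.20 ✓; ∠DEH = 68.60° ✓; |EH| = 15.70 ✓; ∠EHF = 88.00° ✓; |HF| = 9.100 ✓; ∠HFJ = 46.00° ✓; |FJ| = 11.50 ✗.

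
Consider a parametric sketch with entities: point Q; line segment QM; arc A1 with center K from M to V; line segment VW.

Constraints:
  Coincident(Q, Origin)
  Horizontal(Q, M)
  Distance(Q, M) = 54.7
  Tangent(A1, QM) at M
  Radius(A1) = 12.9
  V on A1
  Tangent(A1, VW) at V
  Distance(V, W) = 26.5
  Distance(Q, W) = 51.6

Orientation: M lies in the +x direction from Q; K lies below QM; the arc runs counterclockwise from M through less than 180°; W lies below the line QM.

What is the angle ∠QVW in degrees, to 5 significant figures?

92.117°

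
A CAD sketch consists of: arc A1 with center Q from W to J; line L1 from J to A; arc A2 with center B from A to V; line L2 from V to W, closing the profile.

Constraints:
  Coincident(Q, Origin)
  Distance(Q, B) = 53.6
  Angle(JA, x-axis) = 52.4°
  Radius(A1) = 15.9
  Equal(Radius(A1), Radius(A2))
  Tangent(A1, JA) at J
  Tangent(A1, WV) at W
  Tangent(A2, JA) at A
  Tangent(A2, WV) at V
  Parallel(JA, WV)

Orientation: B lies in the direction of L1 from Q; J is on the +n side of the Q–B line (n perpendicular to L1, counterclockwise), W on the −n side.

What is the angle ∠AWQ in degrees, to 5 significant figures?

59.320°

The slot axis is L1's direction at 52.4°, so u = (cos 52.4°, sin 52.4°) = (0.61015, 0.79229) and n = (−sin 52.4°, cos 52.4°) = (-0.79229, 0.61015). Q is at the origin and B lies 53.6 along u from Q, so B = 53.6·u = (32.704, 42.467). Tangency of A1 to both parallel lines with radius 15.9 puts J and W at Q ± 15.9·n: J = (-12.597, 9.7013), W = (12.597, -9.7013). Equal radii place A and V the same way about B: A = B + 15.9·n = (20.106, 52.168), V = B − 15.9·n = (45.301, 32.765). Then cos ∠AWQ = WA·WQ / (|WA||WQ|), giving 59.320°.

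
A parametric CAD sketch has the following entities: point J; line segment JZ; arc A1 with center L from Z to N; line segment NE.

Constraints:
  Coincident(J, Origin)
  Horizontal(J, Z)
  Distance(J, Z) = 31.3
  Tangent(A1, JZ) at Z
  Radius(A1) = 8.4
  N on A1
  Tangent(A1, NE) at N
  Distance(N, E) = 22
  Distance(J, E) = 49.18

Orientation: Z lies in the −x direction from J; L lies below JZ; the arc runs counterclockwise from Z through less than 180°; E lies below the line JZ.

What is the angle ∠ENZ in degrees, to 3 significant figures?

133°

J is at the origin; J and Z share the same y with |JZ| = 31.3 and Z on the −x side, so Z = (-31.3, 0.00). Tangency of A1 to JZ means the radius LZ is perpendicular to JZ, so L = Z + (0, -8.4) = (-31.3, -8.40). Since LN ⟂ NE (tangency), |LE| = √(8.4² + 22.0²) = 23.5 regardless of where N sits on A1. So E lies on both circle(J, 49.18) and circle(L, 23.5); the below-JZ intersection is E = (-38.3, -30.9). N is the foot of the tangent from E: N = (-39.7, -8.94).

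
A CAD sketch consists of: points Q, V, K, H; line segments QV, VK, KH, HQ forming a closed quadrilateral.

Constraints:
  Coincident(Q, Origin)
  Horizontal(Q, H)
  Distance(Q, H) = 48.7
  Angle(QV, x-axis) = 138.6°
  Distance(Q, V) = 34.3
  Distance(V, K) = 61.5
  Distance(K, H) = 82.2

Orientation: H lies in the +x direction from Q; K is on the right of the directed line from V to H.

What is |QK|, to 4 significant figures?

45.49

Q is at the origin; QH is horizontal with |QH| = 48.7 and H in +x, so H = (48.7, 0). QV runs at 138.6° with |QV| = 34.3, so V = (-25.73, 22.68). K is determined by |VK| = 61.5 and |KH| = 82.2 together: it lies at the intersection of circle(V, 61.5) and circle(H, 82.2). With |VH| = 77.81, the foot of the radical line on VH is 19.79 from V and the perpendicular offset is √(61.5² − 19.79²) = 58.23. Taking the right-of-VH solution: K = (-23.77, -38.79).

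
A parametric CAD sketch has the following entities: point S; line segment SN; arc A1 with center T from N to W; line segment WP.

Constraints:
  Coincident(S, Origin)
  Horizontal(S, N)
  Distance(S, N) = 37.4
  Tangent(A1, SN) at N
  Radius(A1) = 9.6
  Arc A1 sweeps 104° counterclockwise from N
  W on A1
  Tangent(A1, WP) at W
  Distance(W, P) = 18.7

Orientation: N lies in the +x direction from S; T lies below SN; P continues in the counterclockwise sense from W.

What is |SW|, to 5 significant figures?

30.511

A1 meets SN tangentially, so TN is at right angles to SN, so T = N + (0, -9.6) = (37.400, -9.6000). On A1, N sits at bearing 90° from T; a 104° counterclockwise sweep puts W at bearing 194°, so W = T + 9.6·(cos 194°, sin 194°) = (28.085, -11.922). Then |SW| = |W − S| = 30.511.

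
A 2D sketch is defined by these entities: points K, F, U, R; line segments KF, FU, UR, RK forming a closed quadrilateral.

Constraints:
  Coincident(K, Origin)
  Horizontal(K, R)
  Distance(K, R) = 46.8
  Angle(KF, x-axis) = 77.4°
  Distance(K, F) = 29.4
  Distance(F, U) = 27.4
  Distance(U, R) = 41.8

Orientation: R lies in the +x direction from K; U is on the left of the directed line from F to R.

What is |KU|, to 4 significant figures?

50.33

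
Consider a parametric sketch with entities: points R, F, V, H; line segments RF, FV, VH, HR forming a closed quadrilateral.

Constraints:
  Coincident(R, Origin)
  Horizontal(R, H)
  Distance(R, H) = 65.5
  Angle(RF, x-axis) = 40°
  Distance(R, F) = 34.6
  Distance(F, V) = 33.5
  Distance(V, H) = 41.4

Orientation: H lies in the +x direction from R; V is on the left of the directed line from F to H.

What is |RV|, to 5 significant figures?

67.936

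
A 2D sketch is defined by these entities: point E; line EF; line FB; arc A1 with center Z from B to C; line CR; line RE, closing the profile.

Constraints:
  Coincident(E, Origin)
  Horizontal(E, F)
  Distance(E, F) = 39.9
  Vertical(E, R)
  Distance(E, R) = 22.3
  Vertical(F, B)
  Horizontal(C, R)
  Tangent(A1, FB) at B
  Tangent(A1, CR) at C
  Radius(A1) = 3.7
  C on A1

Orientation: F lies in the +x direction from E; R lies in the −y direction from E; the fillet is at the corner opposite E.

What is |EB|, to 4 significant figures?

44.02

E is at the origin; E and F share the same y with |EF| = 39.9 and F on the +x side, so F = (39.90, 0.000). ER is vertical with |ER| = 22.3 and R on the −y side, so R = (0.000, -22.30). The virtual corner opposite E is at (39.90, -22.30). A1 meets FB tangentially, so ZB is at right angles to FB and tangency of A1 to CR means the radius ZC is perpendicular to CR, with radius 3.7, so the center Z sits 3.7 in from both sides at Z = (36.20, -18.60). That places the tangent points at B = (39.90, -18.60) on FB and C = (36.20, -22.30) on CR. Then |EB| = |B − E| = 44.02.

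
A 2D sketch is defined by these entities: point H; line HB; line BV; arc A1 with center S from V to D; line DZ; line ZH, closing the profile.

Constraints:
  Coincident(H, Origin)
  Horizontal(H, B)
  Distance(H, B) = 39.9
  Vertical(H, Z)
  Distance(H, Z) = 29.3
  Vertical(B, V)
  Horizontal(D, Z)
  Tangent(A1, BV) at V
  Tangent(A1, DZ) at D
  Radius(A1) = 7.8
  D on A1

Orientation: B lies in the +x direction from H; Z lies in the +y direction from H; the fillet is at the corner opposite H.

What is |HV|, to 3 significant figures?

45.3

H is at the origin; H and B share the same y with |HB| = 39.9 and B on the +x side, so B = (39.9, 0.00). HZ is vertical with |HZ| = 29.3 and Z on the +y side, so Z = (0.00, 29.3). The virtual corner opposite H is at (39.9, 29.3). Since A1 is tangent to BV there, SV ⟂ BV and since A1 is tangent to DZ there, SD ⟂ DZ, with radius 7.8, so the center S sits 7.8 in from both sides at S = (32.1, 21.5). That places the tangent points at V = (39.9, 21.5) on BV and D = (32.1, 29.3) on DZ. Then |HV| = |V − H| = 45.3.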